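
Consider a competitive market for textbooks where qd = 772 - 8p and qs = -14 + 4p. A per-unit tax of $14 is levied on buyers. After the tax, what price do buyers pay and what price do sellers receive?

Buyers pay 421/6, sellers receive 337/6

Pre-tax equilibrium: p* = 65.5, q* = 248.
Tax on buyers shifts demand to qd = 772 − 8(p + 14) = 660 - 8p.
660 - 8p = -14 + 4p gives seller price ps = 337/6; buyers pay pb = 337/6 + 14 = 421/6.
New quantity: q = 772 − 8(421/6) = 632/3.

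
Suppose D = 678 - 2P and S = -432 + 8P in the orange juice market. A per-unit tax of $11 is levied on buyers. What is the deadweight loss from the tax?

Deadweight loss = 96.8

Pre-tax equilibrium: P* = 111, Q* = 456.
Tax on buyers shifts demand to D = 678 − 2(P + 11) = 656 - 2P.
656 - 2P = -432 + 8P gives seller price Ps = 108.8; buyers pay Pb = 108.8 + 11 = 119.8.
New quantity: Q = 678 − 2(119.8) = 438.4.
DWL = ½ × 11 × (456 − 438.4) = 96.8.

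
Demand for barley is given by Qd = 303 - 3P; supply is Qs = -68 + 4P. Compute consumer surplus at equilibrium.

Equilibrium: 303 - 3P = -68 + 4P gives P* = 53, Q* = 144.
Demand choke price (Qd = 0): P = 101.
CS = ½(101 − 53)(144) = 3456.

Consumer surplus = 3456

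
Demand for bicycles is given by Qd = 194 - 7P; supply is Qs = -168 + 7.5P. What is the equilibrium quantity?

Set Qd = Qs: 194 - 7P = -168 + 7.5P.
362 = 14.5P, so P* = 724/29.
Q* = 194 − 7(724/29) = 558/29.

Q* = 558/29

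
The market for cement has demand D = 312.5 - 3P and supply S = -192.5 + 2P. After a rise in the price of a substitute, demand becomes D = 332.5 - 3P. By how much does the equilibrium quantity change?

ΔQ = 8

Original equilibrium: P* = 101, Q* = 9.5.
New equilibrium: 332.5 - 3P = -192.5 + 2P, so 525 = 5P and P' = 105; Q' = 332.5 − 3(105) = 17.5.
Change in quantity: 17.5 − 9.5 = 8.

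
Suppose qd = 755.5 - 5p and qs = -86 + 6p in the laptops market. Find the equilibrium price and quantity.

p* = 76.5, q* = 373

Set qd = qs: 755.5 - 5p = -86 + 6p.
841.5 = 11p, so p* = 76.5.
q* = 755.5 − 5(76.5) = 373.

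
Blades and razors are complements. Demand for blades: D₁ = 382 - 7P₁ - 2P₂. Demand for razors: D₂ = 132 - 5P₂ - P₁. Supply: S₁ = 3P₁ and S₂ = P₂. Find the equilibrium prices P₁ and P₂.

P₁ = 1014/29, P₂ = 469/29

Market 1: 382 - 7P₁ - 2P₂ = 3P₁ → 10P₁ + 2P₂ = 382.
Market 2: 6P₂ + P₁ = 132.
Eliminating P₂: 6×(1) − 2×(2) gives 58P₁ = 2028, so P₁ = 1014/29.
Back-substitute into (2): P₂ = (132 − 1×1014/29) / 6 = 469/29.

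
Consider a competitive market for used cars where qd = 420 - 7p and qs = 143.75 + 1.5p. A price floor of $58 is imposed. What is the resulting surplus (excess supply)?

Surplus = 216.75

Equilibrium price would be p* = 32.5, so the floor at 58 binds.
At p = 58: qd = 14, qs = 230.75.
Surplus = 230.75 − 14 = 216.75.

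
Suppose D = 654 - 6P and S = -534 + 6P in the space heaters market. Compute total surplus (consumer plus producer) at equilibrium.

Equilibrium: 654 - 6P = -534 + 6P gives P* = 99, Q* = 60.
Demand choke price: P = 109; supply starts at P = 89.
CS = ½(109 − 99)(60) = 300; PS = ½(99 − 89)(60) = 300.

Total surplus = 600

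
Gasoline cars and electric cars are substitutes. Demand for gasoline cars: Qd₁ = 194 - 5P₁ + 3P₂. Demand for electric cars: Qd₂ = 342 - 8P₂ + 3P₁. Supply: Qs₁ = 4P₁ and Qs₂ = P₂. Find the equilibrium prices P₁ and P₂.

Market 1: 194 - 5P₁ + 3P₂ = 4P₁ → 9P₁ - 3P₂ = 194.
Market 2: 9P₂ - 3P₁ = 342.
Eliminating P₂: 9×(1) + 3×(2) gives 72P₁ = 2772, so P₁ = 38.5.
Back-substitute into (2): P₂ = (342 + 3×38.5) / 9 = 305/6.

P₁ = 38.5, P₂ = 305/6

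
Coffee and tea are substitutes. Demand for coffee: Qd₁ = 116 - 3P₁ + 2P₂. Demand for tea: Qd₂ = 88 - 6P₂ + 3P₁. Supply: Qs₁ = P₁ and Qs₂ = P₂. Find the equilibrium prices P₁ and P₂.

P₁ = 494/11, P₂ = 350/11

Market 1: 116 - 3P₁ + 2P₂ = P₁ → 4P₁ - 2P₂ = 116.
Market 2: 7P₂ - 3P₁ = 88.
Eliminating P₂: 7×(1) + 2×(2) gives 22P₁ = 988, so P₁ = 494/11.
Back-substitute into (2): P₂ = (88 + 3×494/11) / 7 = 350/11.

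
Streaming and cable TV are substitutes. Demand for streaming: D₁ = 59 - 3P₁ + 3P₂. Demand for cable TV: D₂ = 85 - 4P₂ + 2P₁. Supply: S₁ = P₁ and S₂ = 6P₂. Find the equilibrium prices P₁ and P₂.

Market 1: 59 - 3P₁ + 3P₂ = P₁ → 4P₁ - 3P₂ = 59.
Market 2: 10P₂ - 2P₁ = 85.
Eliminating P₂: 10×(1) + 3×(2) gives 34P₁ = 845, so P₁ = 845/34.
Back-substitute into (2): P₂ = (85 + 2×845/34) / 10 = 229/17.

P₁ = 845/34, P₂ = 229/17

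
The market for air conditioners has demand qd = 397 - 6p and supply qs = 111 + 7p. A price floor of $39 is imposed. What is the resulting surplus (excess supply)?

Equilibrium price would be p* = 22, so the floor at 39 binds.
At p = 39: qd = 163, qs = 384.
Surplus = 384 − 163 = 221.

Surplus = 221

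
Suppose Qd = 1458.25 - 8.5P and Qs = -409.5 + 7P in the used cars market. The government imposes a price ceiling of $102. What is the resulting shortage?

Shortage = 286.75

Equilibrium price would be P* = 120.5, so the ceiling at 102 binds.
At P = 102: Qd = 1458.25 − 8.5(102) = 591.25, Qs = -409.5 + 7(102) = 304.5.
Shortage = 591.25 − 304.5 = 286.75.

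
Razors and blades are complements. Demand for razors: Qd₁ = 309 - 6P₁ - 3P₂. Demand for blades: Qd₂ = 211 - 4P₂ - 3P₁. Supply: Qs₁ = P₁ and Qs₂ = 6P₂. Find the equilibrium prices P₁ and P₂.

P₁ = 2457/61, P₂ = 550/61

Market 1: 309 - 6P₁ - 3P₂ = P₁ → 7P₁ + 3P₂ = 309.
Market 2: 10P₂ + 3P₁ = 211.
Eliminating P₂: 10×(1) − 3×(2) gives 61P₁ = 2457, so P₁ = 2457/61.
Back-substitute into (2): P₂ = (211 − 3×2457/61) / 10 = 550/61.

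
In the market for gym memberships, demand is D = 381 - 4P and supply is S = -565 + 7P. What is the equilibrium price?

P* = 86

Set D = S: 381 - 4P = -565 + 7P.
946 = 11P, so P* = 86.
Q* = 381 − 4(86) = 37.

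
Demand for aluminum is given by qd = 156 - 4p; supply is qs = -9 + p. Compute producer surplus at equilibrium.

Producer surplus = 288

Equilibrium: 156 - 4p = -9 + p gives p* = 33, q* = 24.
Supply starts at p = 9 (where qs = 0).
PS = ½(33 − 9)(24) = 288.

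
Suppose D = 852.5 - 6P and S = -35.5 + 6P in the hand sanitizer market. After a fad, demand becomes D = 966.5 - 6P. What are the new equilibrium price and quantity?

Original equilibrium: P* = 74, Q* = 408.5.
New equilibrium: 966.5 - 6P = -35.5 + 6P, so 1002 = 12P and P' = 83.5; Q' = 966.5 − 6(83.5) = 465.5.

P' = 83.5, Q' = 465.5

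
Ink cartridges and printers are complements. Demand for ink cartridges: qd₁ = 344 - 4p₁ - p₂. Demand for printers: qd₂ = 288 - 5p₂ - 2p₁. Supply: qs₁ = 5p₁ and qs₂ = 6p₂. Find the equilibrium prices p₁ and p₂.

p₁ = 3496/97, p₂ = 1904/97

Market 1: 344 - 4p₁ - p₂ = 5p₁ → 9p₁ + p₂ = 344.
Market 2: 11p₂ + 2p₁ = 288.
Eliminating p₂: 11×(1) − 1×(2) gives 97p₁ = 3496, so p₁ = 3496/97.
Back-substitute into (2): p₂ = (288 − 2×3496/97) / 11 = 1904/97.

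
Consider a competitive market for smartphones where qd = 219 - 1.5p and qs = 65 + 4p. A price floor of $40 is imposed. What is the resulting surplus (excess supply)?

Equilibrium price would be p* = 28, so the floor at 40 binds.
At p = 40: qd = 159, qs = 225.
Surplus = 225 − 159 = 66.

Surplus = 66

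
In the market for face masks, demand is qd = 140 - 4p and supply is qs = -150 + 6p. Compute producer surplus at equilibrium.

Producer surplus = 48

Equilibrium: 140 - 4p = -150 + 6p gives p* = 29, q* = 24.
Supply starts at p = 25 (where qs = 0).
PS = ½(29 − 25)(24) = 48.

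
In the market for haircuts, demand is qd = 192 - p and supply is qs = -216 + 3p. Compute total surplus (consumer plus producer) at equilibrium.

Equilibrium: 192 - p = -216 + 3p gives p* = 102, q* = 90.
Demand choke price: p = 192; supply starts at p = 72.
CS = ½(192 − 102)(90) = 4050; PS = ½(102 − 72)(90) = 1350.

Total surplus = 5400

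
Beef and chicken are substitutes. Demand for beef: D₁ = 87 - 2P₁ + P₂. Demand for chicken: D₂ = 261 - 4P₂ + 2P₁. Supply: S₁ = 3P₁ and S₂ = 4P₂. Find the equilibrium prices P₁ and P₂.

P₁ = 957/38, P₂ = 1479/38

Market 1: 87 - 2P₁ + P₂ = 3P₁ → 5P₁ - P₂ = 87.
Market 2: 8P₂ - 2P₁ = 261.
Eliminating P₂: 8×(1) + 1×(2) gives 38P₁ = 957, so P₁ = 957/38.
Back-substitute into (2): P₂ = (261 + 2×957/38) / 8 = 1479/38.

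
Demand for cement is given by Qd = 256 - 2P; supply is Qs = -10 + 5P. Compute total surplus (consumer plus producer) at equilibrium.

Equilibrium: 256 - 2P = -10 + 5P gives P* = 38, Q* = 180.
Demand choke price: P = 128; supply starts at P = 2.
CS = ½(128 − 38)(180) = 8100; PS = ½(38 − 2)(180) = 3240.

Total surplus = 11340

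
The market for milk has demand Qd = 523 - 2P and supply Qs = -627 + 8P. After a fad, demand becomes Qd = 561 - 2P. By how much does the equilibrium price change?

Original equilibrium: P* = 115, Q* = 293.
New equilibrium: 561 - 2P = -627 + 8P, so 1188 = 10P and P' = 118.8; Q' = 561 − 2(118.8) = 323.4.
Change in price: 118.8 − 115 = 3.8.

ΔP = 3.8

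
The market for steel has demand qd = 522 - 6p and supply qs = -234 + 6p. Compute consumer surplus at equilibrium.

Equilibrium: 522 - 6p = -234 + 6p gives p* = 63, q* = 144.
Demand choke price (qd = 0): p = 87.
CS = ½(87 − 63)(144) = 1728.

Consumer surplus = 1728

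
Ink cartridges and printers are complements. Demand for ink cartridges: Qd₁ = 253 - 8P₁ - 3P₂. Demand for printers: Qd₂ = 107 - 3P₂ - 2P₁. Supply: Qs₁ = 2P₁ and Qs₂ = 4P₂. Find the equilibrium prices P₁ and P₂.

Market 1: 253 - 8P₁ - 3P₂ = 2P₁ → 10P₁ + 3P₂ = 253.
Market 2: 7P₂ + 2P₁ = 107.
Eliminating P₂: 7×(1) − 3×(2) gives 64P₁ = 1450, so P₁ = 22.65625.
Back-substitute into (2): P₂ = (107 − 2×22.65625) / 7 = 8.8125.

P₁ = 22.65625, P₂ = 8.8125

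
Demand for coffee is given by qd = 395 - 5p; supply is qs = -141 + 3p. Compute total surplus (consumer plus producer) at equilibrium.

Total surplus = 960

Equilibrium: 395 - 5p = -141 + 3p gives p* = 67, q* = 60.
Demand choke price: p = 79; supply starts at p = 47.
CS = ½(79 − 67)(60) = 360; PS = ½(67 − 47)(60) = 600.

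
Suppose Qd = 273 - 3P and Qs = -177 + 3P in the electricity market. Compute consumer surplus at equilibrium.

Consumer surplus = 384

Equilibrium: 273 - 3P = -177 + 3P gives P* = 75, Q* = 48.
Demand choke price (Qd = 0): P = 91.
CS = ½(91 − 75)(48) = 384.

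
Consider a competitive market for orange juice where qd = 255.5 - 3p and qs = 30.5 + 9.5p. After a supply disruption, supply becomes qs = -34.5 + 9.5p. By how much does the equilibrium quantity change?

Δq = -15.6

Original equilibrium: p* = 18, q* = 201.5.
New equilibrium: 255.5 - 3p = -34.5 + 9.5p, so 290 = 12.5p and p' = 23.2; q' = 255.5 − 3(23.2) = 185.9.
Change in quantity: 185.9 − 201.5 = -15.6.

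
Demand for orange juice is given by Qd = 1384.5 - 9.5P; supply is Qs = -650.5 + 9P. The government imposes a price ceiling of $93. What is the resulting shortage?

Equilibrium price would be P* = 110, so the ceiling at 93 binds.
At P = 93: Qd = 1384.5 − 9.5(93) = 501, Qs = -650.5 + 9(93) = 186.5.
Shortage = 501 − 186.5 = 314.5.

Shortage = 314.5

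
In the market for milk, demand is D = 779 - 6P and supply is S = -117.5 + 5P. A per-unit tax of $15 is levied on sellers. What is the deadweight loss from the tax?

Deadweight loss = 3375/11

Pre-tax equilibrium: P* = 81.5, Q* = 290.
Tax on sellers shifts supply to S = -117.5 + 5(P − 15) = -192.5 + 5P.
779 - 6P = -192.5 + 5P gives buyer price Pb = 1943/22; sellers receive Ps = 1943/22 − 15 = 1613/22.
New quantity: Q = 779 − 6(1943/22) = 2740/11.
DWL = ½ × 15 × (290 − 2740/11) = 3375/11.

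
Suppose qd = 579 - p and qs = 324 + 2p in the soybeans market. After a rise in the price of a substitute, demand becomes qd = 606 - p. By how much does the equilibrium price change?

Original equilibrium: p* = 85, q* = 494.
New equilibrium: 606 - p = 324 + 2p, so 282 = 3p and p' = 94; q' = 606 − 1(94) = 512.
Change in price: 94 − 85 = 9.

Δp = 9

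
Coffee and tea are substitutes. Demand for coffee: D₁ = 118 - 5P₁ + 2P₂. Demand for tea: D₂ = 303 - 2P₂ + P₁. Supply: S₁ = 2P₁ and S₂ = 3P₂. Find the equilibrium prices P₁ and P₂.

Market 1: 118 - 5P₁ + 2P₂ = 2P₁ → 7P₁ - 2P₂ = 118.
Market 2: 5P₂ - P₁ = 303.
Eliminating P₂: 5×(1) + 2×(2) gives 33P₁ = 1196, so P₁ = 1196/33.
Back-substitute into (2): P₂ = (303 + 1×1196/33) / 5 = 2239/33.

P₁ = 1196/33, P₂ = 2239/33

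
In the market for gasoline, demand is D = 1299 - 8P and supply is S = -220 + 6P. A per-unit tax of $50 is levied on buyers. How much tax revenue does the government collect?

Tax revenue = 90850/7

Pre-tax equilibrium: P* = 108.5, Q* = 431.
Tax on buyers shifts demand to D = 1299 − 8(P + 50) = 899 - 8P.
899 - 8P = -220 + 6P gives seller price Ps = 1119/14; buyers pay Pb = 1119/14 + 50 = 1819/14.
New quantity: Q = 1299 − 8(1819/14) = 1817/7.
Revenue = 50 × 1817/7 = 90850/7.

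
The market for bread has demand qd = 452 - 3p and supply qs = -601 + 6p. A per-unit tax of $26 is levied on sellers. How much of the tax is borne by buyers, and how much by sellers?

Pre-tax equilibrium: p* = 117, q* = 101.
Tax on sellers shifts supply to qs = -601 + 6(p − 26) = -757 + 6p.
452 - 3p = -757 + 6p gives buyer price pb = 403/3; sellers receive ps = 403/3 − 26 = 325/3.
New quantity: q = 452 − 3(403/3) = 49.
Buyer burden = 403/3 − 117 = 52/3; seller burden = 117 − 325/3 = 26/3.

Buyers bear 52/3, sellers bear 26/3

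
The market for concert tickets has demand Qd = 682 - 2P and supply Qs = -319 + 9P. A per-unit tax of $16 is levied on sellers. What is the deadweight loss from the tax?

Pre-tax equilibrium: P* = 91, Q* = 500.
Tax on sellers shifts supply to Qs = -319 + 9(P − 16) = -463 + 9P.
682 - 2P = -463 + 9P gives buyer price Pb = 1145/11; sellers receive Ps = 1145/11 − 16 = 969/11.
New quantity: Q = 682 − 2(1145/11) = 5212/11.
DWL = ½ × 16 × (500 − 5212/11) = 2304/11.

Deadweight loss = 2304/11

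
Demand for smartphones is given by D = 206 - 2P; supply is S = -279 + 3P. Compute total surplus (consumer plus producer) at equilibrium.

Equilibrium: 206 - 2P = -279 + 3P gives P* = 97, Q* = 12.
Demand choke price: P = 103; supply starts at P = 93.
CS = ½(103 − 97)(12) = 36; PS = ½(97 − 93)(12) = 24.

Total surplus = 60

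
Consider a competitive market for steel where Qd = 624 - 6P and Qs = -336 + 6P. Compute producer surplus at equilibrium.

Producer surplus = 1728

Equilibrium: 624 - 6P = -336 + 6P gives P* = 80, Q* = 144.
Supply starts at P = 56 (where Qs = 0).
PS = ½(80 − 56)(144) = 1728.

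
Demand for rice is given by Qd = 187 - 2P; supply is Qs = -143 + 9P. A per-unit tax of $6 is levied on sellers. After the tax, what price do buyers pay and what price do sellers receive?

Pre-tax equilibrium: P* = 30, Q* = 127.
Tax on sellers shifts supply to Qs = -143 + 9(P − 6) = -197 + 9P.
187 - 2P = -197 + 9P gives buyer price Pb = 384/11; sellers receive Ps = 384/11 − 6 = 318/11.
New quantity: Q = 187 − 2(384/11) = 1289/11.

Buyers pay 384/11, sellers receive 318/11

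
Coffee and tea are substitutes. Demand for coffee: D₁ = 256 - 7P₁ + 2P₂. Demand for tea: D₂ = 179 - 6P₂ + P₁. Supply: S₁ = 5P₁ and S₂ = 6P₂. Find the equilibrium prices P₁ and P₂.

P₁ = 1715/71, P₂ = 1202/71

Market 1: 256 - 7P₁ + 2P₂ = 5P₁ → 12P₁ - 2P₂ = 256.
Market 2: 12P₂ - P₁ = 179.
Eliminating P₂: 12×(1) + 2×(2) gives 142P₁ = 3430, so P₁ = 1715/71.
Back-substitute into (2): P₂ = (179 + 1×1715/71) / 12 = 1202/71.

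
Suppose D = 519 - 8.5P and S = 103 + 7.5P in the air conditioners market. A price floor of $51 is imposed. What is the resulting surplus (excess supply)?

Equilibrium price would be P* = 26, so the floor at 51 binds.
At P = 51: D = 85.5, S = 485.5.
Surplus = 485.5 − 85.5 = 400.

Surplus = 400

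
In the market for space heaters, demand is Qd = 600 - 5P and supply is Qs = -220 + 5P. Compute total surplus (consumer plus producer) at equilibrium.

Equilibrium: 600 - 5P = -220 + 5P gives P* = 82, Q* = 190.
Demand choke price: P = 120; supply starts at P = 44.
CS = ½(120 − 82)(190) = 3610; PS = ½(82 − 44)(190) = 3610.

Total surplus = 7220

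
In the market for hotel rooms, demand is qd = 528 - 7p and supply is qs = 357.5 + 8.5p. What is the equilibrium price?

p* = 11

Set qd = qs: 528 - 7p = 357.5 + 8.5p.
170.5 = 15.5p, so p* = 11.
q* = 528 − 7(11) = 451.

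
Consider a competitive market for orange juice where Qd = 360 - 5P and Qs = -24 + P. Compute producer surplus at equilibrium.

Equilibrium: 360 - 5P = -24 + P gives P* = 64, Q* = 40.
Supply starts at P = 24 (where Qs = 0).
PS = ½(64 − 24)(40) = 800.

Producer surplus = 800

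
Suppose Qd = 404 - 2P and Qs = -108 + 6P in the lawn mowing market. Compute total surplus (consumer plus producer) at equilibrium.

Total surplus = 25392

Equilibrium: 404 - 2P = -108 + 6P gives P* = 64, Q* = 276.
Demand choke price: P = 202; supply starts at P = 18.
CS = ½(202 − 64)(276) = 19044; PS = ½(64 − 18)(276) = 6348.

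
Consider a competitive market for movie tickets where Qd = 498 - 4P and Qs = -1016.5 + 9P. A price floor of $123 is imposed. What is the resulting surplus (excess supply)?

Equilibrium price would be P* = 116.5, so the floor at 123 binds.
At P = 123: Qd = 6, Qs = 90.5.
Surplus = 90.5 − 6 = 84.5.

Surplus = 84.5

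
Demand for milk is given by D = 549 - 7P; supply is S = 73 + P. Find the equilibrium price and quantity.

P* = 59.5, Q* = 132.5

Set D = S: 549 - 7P = 73 + P.
476 = 8P, so P* = 59.5.
Q* = 549 − 7(59.5) = 132.5.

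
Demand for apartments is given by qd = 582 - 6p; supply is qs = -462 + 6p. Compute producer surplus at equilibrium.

Equilibrium: 582 - 6p = -462 + 6p gives p* = 87, q* = 60.
Supply starts at p = 77 (where qs = 0).
PS = ½(87 − 77)(60) = 300.

Producer surplus = 300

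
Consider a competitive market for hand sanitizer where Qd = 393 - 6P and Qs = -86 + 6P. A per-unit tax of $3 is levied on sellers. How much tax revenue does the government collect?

Pre-tax equilibrium: P* = 479/12, Q* = 153.5.
Tax on sellers shifts supply to Qs = -86 + 6(P − 3) = -104 + 6P.
393 - 6P = -104 + 6P gives buyer price Pb = 497/12; sellers receive Ps = 497/12 − 3 = 461/12.
New quantity: Q = 393 − 6(497/12) = 144.5.
Revenue = 3 × 144.5 = 433.5.

Tax revenue = 433.5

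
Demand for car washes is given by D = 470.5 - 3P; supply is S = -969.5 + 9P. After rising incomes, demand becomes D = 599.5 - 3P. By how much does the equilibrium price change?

ΔP = 10.75

Original equilibrium: P* = 120, Q* = 110.5.
New equilibrium: 599.5 - 3P = -969.5 + 9P, so 1569 = 12P and P' = 130.75; Q' = 599.5 − 3(130.75) = 207.25.
Change in price: 130.75 − 120 = 10.75.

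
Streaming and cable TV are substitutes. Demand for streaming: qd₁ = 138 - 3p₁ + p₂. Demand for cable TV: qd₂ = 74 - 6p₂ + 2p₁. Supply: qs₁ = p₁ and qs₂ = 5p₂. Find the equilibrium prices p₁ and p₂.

p₁ = 796/21, p₂ = 286/21

Market 1: 138 - 3p₁ + p₂ = p₁ → 4p₁ - p₂ = 138.
Market 2: 11p₂ - 2p₁ = 74.
Eliminating p₂: 11×(1) + 1×(2) gives 42p₁ = 1592, so p₁ = 796/21.
Back-substitute into (2): p₂ = (74 + 2×796/21) / 11 = 286/21.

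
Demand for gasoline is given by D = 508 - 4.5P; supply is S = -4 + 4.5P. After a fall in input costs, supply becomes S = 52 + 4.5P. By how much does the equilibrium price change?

ΔP = -56/9

Original equilibrium: P* = 512/9, Q* = 252.
New equilibrium: 508 - 4.5P = 52 + 4.5P, so 456 = 9P and P' = 152/3; Q' = 508 − 4.5(152/3) = 280.
Change in price: 152/3 − 512/9 = -56/9.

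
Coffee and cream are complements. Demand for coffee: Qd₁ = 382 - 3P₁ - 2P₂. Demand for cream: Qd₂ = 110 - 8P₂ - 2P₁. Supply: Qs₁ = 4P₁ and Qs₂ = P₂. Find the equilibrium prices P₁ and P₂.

P₁ = 3218/59, P₂ = 6/59

Market 1: 382 - 3P₁ - 2P₂ = 4P₁ → 7P₁ + 2P₂ = 382.
Market 2: 9P₂ + 2P₁ = 110.
Eliminating P₂: 9×(1) − 2×(2) gives 59P₁ = 3218, so P₁ = 3218/59.
Back-substitute into (2): P₂ = (110 − 2×3218/59) / 9 = 6/59.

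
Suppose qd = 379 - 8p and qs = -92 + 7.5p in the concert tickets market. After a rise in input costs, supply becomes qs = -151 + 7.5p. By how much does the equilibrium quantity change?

Original equilibrium: p* = 942/31, q* = 4213/31.
New equilibrium: 379 - 8p = -151 + 7.5p, so 530 = 15.5p and p' = 1060/31; q' = 379 − 8(1060/31) = 3269/31.
Change in quantity: 3269/31 − 4213/31 = -944/31.

Δq = -944/31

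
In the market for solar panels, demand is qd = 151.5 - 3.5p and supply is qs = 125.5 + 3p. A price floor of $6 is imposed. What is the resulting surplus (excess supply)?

Equilibrium price would be p* = 4, so the floor at 6 binds.
At p = 6: qd = 130.5, qs = 143.5.
Surplus = 143.5 − 130.5 = 13.

Surplus = 13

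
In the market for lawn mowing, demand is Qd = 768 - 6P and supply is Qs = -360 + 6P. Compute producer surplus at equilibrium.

Equilibrium: 768 - 6P = -360 + 6P gives P* = 94, Q* = 204.
Supply starts at P = 60 (where Qs = 0).
PS = ½(94 − 60)(204) = 3468.

Producer surplus = 3468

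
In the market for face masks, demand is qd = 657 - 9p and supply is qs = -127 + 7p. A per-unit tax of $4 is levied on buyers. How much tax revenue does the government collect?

Pre-tax equilibrium: p* = 49, q* = 216.
Tax on buyers shifts demand to qd = 657 − 9(p + 4) = 621 - 9p.
621 - 9p = -127 + 7p gives seller price ps = 46.75; buyers pay pb = 46.75 + 4 = 50.75.
New quantity: q = 657 − 9(50.75) = 200.25.
Revenue = 4 × 200.25 = 801.

Tax revenue = 801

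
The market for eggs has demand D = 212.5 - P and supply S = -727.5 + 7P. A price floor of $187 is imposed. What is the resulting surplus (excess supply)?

Surplus = 556

Equilibrium price would be P* = 117.5, so the floor at 187 binds.
At P = 187: D = 25.5, S = 581.5.
Surplus = 581.5 − 25.5 = 556.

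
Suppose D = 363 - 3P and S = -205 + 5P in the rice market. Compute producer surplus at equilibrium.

Producer surplus = 2250

Equilibrium: 363 - 3P = -205 + 5P gives P* = 71, Q* = 150.
Supply starts at P = 41 (where S = 0).
PS = ½(71 − 41)(150) = 2250.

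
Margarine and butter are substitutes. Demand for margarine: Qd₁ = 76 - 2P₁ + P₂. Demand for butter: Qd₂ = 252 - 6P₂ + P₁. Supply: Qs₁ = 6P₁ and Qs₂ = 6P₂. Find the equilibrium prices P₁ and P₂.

P₁ = 1164/95, P₂ = 2092/95

Market 1: 76 - 2P₁ + P₂ = 6P₁ → 8P₁ - P₂ = 76.
Market 2: 12P₂ - P₁ = 252.
Eliminating P₂: 12×(1) + 1×(2) gives 95P₁ = 1164, so P₁ = 1164/95.
Back-substitute into (2): P₂ = (252 + 1×1164/95) / 12 = 2092/95.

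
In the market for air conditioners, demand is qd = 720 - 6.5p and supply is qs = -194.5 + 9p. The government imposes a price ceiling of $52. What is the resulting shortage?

Equilibrium price would be p* = 59, so the ceiling at 52 binds.
At p = 52: qd = 720 − 6.5(52) = 382, qs = -194.5 + 9(52) = 273.5.
Shortage = 382 − 273.5 = 108.5.

Shortage = 108.5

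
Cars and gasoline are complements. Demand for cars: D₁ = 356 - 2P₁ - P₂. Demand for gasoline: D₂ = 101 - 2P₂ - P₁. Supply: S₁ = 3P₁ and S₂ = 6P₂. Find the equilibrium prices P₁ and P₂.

Market 1: 356 - 2P₁ - P₂ = 3P₁ → 5P₁ + P₂ = 356.
Market 2: 8P₂ + P₁ = 101.
Eliminating P₂: 8×(1) − 1×(2) gives 39P₁ = 2747, so P₁ = 2747/39.
Back-substitute into (2): P₂ = (101 − 1×2747/39) / 8 = 149/39.

P₁ = 2747/39, P₂ = 149/39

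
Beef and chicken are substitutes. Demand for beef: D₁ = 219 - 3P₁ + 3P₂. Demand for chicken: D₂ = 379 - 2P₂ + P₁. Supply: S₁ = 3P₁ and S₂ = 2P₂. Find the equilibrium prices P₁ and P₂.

Market 1: 219 - 3P₁ + 3P₂ = 3P₁ → 6P₁ - 3P₂ = 219.
Market 2: 4P₂ - P₁ = 379.
Eliminating P₂: 4×(1) + 3×(2) gives 21P₁ = 2013, so P₁ = 671/7.
Back-substitute into (2): P₂ = (379 + 1×671/7) / 4 = 831/7.

P₁ = 671/7, P₂ = 831/7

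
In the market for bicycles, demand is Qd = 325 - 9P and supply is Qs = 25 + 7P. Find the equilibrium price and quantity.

Set Qd = Qs: 325 - 9P = 25 + 7P.
300 = 16P, so P* = 18.75.
Q* = 325 − 9(18.75) = 156.25.

P* = 18.75, Q* = 156.25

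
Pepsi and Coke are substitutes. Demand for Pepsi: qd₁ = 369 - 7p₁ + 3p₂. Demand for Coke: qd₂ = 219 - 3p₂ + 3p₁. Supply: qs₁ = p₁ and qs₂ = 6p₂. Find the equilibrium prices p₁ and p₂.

Market 1: 369 - 7p₁ + 3p₂ = p₁ → 8p₁ - 3p₂ = 369.
Market 2: 9p₂ - 3p₁ = 219.
Eliminating p₂: 9×(1) + 3×(2) gives 63p₁ = 3978, so p₁ = 442/7.
Back-substitute into (2): p₂ = (219 + 3×442/7) / 9 = 953/21.

p₁ = 442/7, p₂ = 953/21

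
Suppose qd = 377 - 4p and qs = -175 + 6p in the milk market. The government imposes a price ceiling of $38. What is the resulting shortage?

Shortage = 172

Equilibrium price would be p* = 55.2, so the ceiling at 38 binds.
At p = 38: qd = 377 − 4(38) = 225, qs = -175 + 6(38) = 53.
Shortage = 225 − 53 = 172.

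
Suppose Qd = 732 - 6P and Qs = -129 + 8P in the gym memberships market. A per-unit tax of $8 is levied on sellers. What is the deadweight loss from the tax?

Pre-tax equilibrium: P* = 61.5, Q* = 363.
Tax on sellers shifts supply to Qs = -129 + 8(P − 8) = -193 + 8P.
732 - 6P = -193 + 8P gives buyer price Pb = 925/14; sellers receive Ps = 925/14 − 8 = 813/14.
New quantity: Q = 732 − 6(925/14) = 2349/7.
DWL = ½ × 8 × (363 − 2349/7) = 768/7.

Deadweight loss = 768/7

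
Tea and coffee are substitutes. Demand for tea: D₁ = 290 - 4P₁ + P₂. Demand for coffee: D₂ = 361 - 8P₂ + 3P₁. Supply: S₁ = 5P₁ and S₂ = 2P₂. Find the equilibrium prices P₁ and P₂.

Market 1: 290 - 4P₁ + P₂ = 5P₁ → 9P₁ - P₂ = 290.
Market 2: 10P₂ - 3P₁ = 361.
Eliminating P₂: 10×(1) + 1×(2) gives 87P₁ = 3261, so P₁ = 1087/29.
Back-substitute into (2): P₂ = (361 + 3×1087/29) / 10 = 1373/29.

P₁ = 1087/29, P₂ = 1373/29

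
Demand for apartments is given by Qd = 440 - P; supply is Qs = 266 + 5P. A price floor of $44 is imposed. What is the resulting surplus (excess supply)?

Equilibrium price would be P* = 29, so the floor at 44 binds.
At P = 44: Qd = 396, Qs = 486.
Surplus = 486 − 396 = 90.

Surplus = 90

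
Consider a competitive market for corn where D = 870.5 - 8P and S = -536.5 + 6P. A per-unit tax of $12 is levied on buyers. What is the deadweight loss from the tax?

Pre-tax equilibrium: P* = 100.5, Q* = 66.5.
Tax on buyers shifts demand to D = 870.5 − 8(P + 12) = 774.5 - 8P.
774.5 - 8P = -536.5 + 6P gives seller price Ps = 1311/14; buyers pay Pb = 1311/14 + 12 = 1479/14.
New quantity: Q = 870.5 − 8(1479/14) = 355/14.
DWL = ½ × 12 × (66.5 − 355/14) = 1728/7.

Deadweight loss = 1728/7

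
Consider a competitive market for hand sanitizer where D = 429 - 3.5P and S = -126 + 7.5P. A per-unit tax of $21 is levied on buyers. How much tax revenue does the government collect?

Pre-tax equilibrium: P* = 555/11, Q* = 5553/22.
Tax on buyers shifts demand to D = 429 − 3.5(P + 21) = 355.5 - 3.5P.
355.5 - 3.5P = -126 + 7.5P gives seller price Ps = 963/22; buyers pay Pb = 963/22 + 21 = 1425/22.
New quantity: Q = 429 − 3.5(1425/22) = 8901/44.
Revenue = 21 × 8901/44 = 186921/44.

Tax revenue = 186921/44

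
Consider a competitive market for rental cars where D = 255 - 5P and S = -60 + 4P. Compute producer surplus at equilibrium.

Equilibrium: 255 - 5P = -60 + 4P gives P* = 35, Q* = 80.
Supply starts at P = 15 (where S = 0).
PS = ½(35 − 15)(80) = 800.

Producer surplus = 800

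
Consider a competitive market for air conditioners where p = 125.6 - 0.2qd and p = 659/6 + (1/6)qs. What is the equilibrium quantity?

Set the two price expressions equal: 125.6 - 0.2q = 659/6 + (1/6)q.
473/30 = (11/30)q, so q* = 43.
p* = 125.6 − (0.2)(43) = 117.

q* = 43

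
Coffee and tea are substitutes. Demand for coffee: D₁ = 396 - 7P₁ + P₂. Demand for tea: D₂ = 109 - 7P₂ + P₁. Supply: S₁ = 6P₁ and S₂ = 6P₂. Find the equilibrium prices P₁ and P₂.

Market 1: 396 - 7P₁ + P₂ = 6P₁ → 13P₁ - P₂ = 396.
Market 2: 13P₂ - P₁ = 109.
Eliminating P₂: 13×(1) + 1×(2) gives 168P₁ = 5257, so P₁ = 751/24.
Back-substitute into (2): P₂ = (109 + 1×751/24) / 13 = 259/24.

P₁ = 751/24, P₂ = 259/24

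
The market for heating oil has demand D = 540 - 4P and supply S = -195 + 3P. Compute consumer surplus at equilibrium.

Consumer surplus = 1800

Equilibrium: 540 - 4P = -195 + 3P gives P* = 105, Q* = 120.
Demand choke price (D = 0): P = 135.
CS = ½(135 − 105)(120) = 1800.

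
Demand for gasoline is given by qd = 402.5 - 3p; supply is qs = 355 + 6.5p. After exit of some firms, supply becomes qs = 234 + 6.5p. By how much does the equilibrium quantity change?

Original equilibrium: p* = 5, q* = 387.5.
New equilibrium: 402.5 - 3p = 234 + 6.5p, so 168.5 = 9.5p and p' = 337/19; q' = 402.5 − 3(337/19) = 13273/38.
Change in quantity: 13273/38 − 387.5 = -726/19.

Δq = -726/19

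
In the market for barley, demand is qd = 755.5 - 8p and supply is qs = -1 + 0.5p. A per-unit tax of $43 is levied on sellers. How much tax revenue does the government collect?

Tax revenue = 34013/34

Pre-tax equilibrium: p* = 89, q* = 43.5.
Tax on sellers shifts supply to qs = -1 + 0.5(p − 43) = -22.5 + 0.5p.
755.5 - 8p = -22.5 + 0.5p gives buyer price pb = 1556/17; sellers receive ps = 1556/17 − 43 = 825/17.
New quantity: q = 755.5 − 8(1556/17) = 791/34.
Revenue = 43 × 791/34 = 34013/34.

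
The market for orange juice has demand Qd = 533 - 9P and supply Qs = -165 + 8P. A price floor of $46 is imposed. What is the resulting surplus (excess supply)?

Surplus = 84

Equilibrium price would be P* = 698/17, so the floor at 46 binds.
At P = 46: Qd = 119, Qs = 203.
Surplus = 203 − 119 = 84.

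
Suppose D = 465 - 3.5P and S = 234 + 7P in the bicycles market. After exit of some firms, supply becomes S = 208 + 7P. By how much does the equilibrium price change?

ΔP = 52/21

Original equilibrium: P* = 22, Q* = 388.
New equilibrium: 465 - 3.5P = 208 + 7P, so 257 = 10.5P and P' = 514/21; Q' = 465 − 3.5(514/21) = 1138/3.
Change in price: 514/21 − 22 = 52/21.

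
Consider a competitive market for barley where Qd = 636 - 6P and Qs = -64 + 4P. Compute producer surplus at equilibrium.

Producer surplus = 5832

Equilibrium: 636 - 6P = -64 + 4P gives P* = 70, Q* = 216.
Supply starts at P = 16 (where Qs = 0).
PS = ½(70 − 16)(216) = 5832.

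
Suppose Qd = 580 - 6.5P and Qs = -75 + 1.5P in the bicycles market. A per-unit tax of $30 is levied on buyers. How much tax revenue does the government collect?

Tax revenue = 337.5

Pre-tax equilibrium: P* = 81.875, Q* = 47.8125.
Tax on buyers shifts demand to Qd = 580 − 6.5(P + 30) = 385 - 6.5P.
385 - 6.5P = -75 + 1.5P gives seller price Ps = 57.5; buyers pay Pb = 57.5 + 30 = 87.5.
New quantity: Q = 580 − 6.5(87.5) = 11.25.
Revenue = 30 × 11.25 = 337.5.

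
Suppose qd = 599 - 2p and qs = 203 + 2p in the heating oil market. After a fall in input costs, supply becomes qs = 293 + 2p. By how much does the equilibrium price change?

Original equilibrium: p* = 99, q* = 401.
New equilibrium: 599 - 2p = 293 + 2p, so 306 = 4p and p' = 76.5; q' = 599 − 2(76.5) = 446.
Change in price: 76.5 − 99 = -22.5.

Δp = -22.5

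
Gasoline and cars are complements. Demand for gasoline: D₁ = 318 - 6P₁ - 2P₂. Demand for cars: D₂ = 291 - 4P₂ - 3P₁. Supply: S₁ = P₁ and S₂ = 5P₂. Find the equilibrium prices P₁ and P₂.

P₁ = 40, P₂ = 19

Market 1: 318 - 6P₁ - 2P₂ = P₁ → 7P₁ + 2P₂ = 318.
Market 2: 9P₂ + 3P₁ = 291.
Eliminating P₂: 9×(1) − 2×(2) gives 57P₁ = 2280, so P₁ = 40.
Back-substitute into (2): P₂ = (291 − 3×40) / 9 = 19.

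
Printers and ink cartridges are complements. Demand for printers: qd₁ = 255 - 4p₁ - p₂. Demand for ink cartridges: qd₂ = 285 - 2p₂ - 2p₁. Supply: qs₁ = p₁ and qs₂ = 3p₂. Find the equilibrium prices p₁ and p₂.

p₁ = 990/23, p₂ = 915/23

Market 1: 255 - 4p₁ - p₂ = p₁ → 5p₁ + p₂ = 255.
Market 2: 5p₂ + 2p₁ = 285.
Eliminating p₂: 5×(1) − 1×(2) gives 23p₁ = 990, so p₁ = 990/23.
Back-substitute into (2): p₂ = (285 − 2×990/23) / 5 = 915/23.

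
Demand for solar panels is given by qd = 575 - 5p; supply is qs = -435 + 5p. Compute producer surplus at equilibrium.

Equilibrium: 575 - 5p = -435 + 5p gives p* = 101, q* = 70.
Supply starts at p = 87 (where qs = 0).
PS = ½(101 − 87)(70) = 490.

Producer surplus = 490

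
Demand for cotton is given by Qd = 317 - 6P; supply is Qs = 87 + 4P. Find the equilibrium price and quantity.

Set Qd = Qs: 317 - 6P = 87 + 4P.
230 = 10P, so P* = 23.
Q* = 317 − 6(23) = 179.

P* = 23, Q* = 179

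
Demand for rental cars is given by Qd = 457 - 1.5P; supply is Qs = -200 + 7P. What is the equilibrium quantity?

Q* = 5798/17

Set Qd = Qs: 457 - 1.5P = -200 + 7P.
657 = 8.5P, so P* = 1314/17.
Q* = 457 − 1.5(1314/17) = 5798/17.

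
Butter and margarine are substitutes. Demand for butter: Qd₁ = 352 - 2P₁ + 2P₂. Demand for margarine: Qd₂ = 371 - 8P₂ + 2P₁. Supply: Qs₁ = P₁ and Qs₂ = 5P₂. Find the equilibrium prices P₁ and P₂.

P₁ = 5318/35, P₂ = 1817/35

Market 1: 352 - 2P₁ + 2P₂ = P₁ → 3P₁ - 2P₂ = 352.
Market 2: 13P₂ - 2P₁ = 371.
Eliminating P₂: 13×(1) + 2×(2) gives 35P₁ = 5318, so P₁ = 5318/35.
Back-substitute into (2): P₂ = (371 + 2×5318/35) / 13 = 1817/35.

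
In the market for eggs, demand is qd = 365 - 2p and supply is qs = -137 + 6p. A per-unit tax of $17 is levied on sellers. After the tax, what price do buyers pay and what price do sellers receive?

Buyers pay $75.5, sellers receive $58.5

Pre-tax equilibrium: p* = 62.75, q* = 239.5.
Tax on sellers shifts supply to qs = -137 + 6(p − 17) = -239 + 6p.
365 - 2p = -239 + 6p gives buyer price pb = 75.5; sellers receive ps = 75.5 − 17 = 58.5.
New quantity: q = 365 − 2(75.5) = 214.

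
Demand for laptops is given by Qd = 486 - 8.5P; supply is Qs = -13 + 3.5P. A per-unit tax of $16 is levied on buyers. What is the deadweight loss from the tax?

Pre-tax equilibrium: P* = 499/12, Q* = 3181/24.
Tax on buyers shifts demand to Qd = 486 − 8.5(P + 16) = 350 - 8.5P.
350 - 8.5P = -13 + 3.5P gives seller price Ps = 30.25; buyers pay Pb = 30.25 + 16 = 46.25.
New quantity: Q = 486 − 8.5(46.25) = 92.875.
DWL = ½ × 16 × (3181/24 − 92.875) = 952/3.

Deadweight loss = 952/3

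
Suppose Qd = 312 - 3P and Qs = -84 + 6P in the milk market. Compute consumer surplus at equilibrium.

Equilibrium: 312 - 3P = -84 + 6P gives P* = 44, Q* = 180.
Demand choke price (Qd = 0): P = 104.
CS = ½(104 − 44)(180) = 5400.

Consumer surplus = 5400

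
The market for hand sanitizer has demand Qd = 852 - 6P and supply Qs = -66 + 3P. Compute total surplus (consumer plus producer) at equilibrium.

Equilibrium: 852 - 6P = -66 + 3P gives P* = 102, Q* = 240.
Demand choke price: P = 142; supply starts at P = 22.
CS = ½(142 − 102)(240) = 4800; PS = ½(102 − 22)(240) = 9600.

Total surplus = 14400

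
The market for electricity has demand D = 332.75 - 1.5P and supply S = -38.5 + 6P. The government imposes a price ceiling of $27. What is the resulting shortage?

Shortage = 168.75

Equilibrium price would be P* = 49.5, so the ceiling at 27 binds.
At P = 27: D = 332.75 − 1.5(27) = 292.25, S = -38.5 + 6(27) = 123.5.
Shortage = 292.25 − 123.5 = 168.75.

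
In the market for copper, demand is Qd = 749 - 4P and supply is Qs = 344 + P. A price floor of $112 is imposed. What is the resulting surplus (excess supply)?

Surplus = 155

Equilibrium price would be P* = 81, so the floor at 112 binds.
At P = 112: Qd = 301, Qs = 456.
Surplus = 456 − 301 = 155.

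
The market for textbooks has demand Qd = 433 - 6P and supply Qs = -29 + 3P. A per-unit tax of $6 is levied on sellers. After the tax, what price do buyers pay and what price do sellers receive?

Buyers pay 160/3, sellers receive 142/3

Pre-tax equilibrium: P* = 154/3, Q* = 125.
Tax on sellers shifts supply to Qs = -29 + 3(P − 6) = -47 + 3P.
433 - 6P = -47 + 3P gives buyer price Pb = 160/3; sellers receive Ps = 160/3 − 6 = 142/3.
New quantity: Q = 433 − 6(160/3) = 113.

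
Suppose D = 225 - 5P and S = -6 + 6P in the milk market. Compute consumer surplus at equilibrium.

Equilibrium: 225 - 5P = -6 + 6P gives P* = 21, Q* = 120.
Demand choke price (D = 0): P = 45.
CS = ½(45 − 21)(120) = 1440.

Consumer surplus = 1440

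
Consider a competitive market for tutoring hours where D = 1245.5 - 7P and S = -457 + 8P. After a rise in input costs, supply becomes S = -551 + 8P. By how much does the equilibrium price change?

ΔP = 94/15

Original equilibrium: P* = 113.5, Q* = 451.
New equilibrium: 1245.5 - 7P = -551 + 8P, so 1796.5 = 15P and P' = 3593/30; Q' = 1245.5 − 7(3593/30) = 6107/15.
Change in price: 3593/30 − 113.5 = 94/15.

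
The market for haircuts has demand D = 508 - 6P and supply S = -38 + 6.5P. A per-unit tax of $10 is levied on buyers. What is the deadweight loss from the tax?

Pre-tax equilibrium: P* = 43.68, Q* = 245.92.
Tax on buyers shifts demand to D = 508 − 6(P + 10) = 448 - 6P.
448 - 6P = -38 + 6.5P gives seller price Ps = 38.88; buyers pay Pb = 38.88 + 10 = 48.88.
New quantity: Q = 508 − 6(48.88) = 214.72.
DWL = ½ × 10 × (245.92 − 214.72) = 156.

Deadweight loss = 156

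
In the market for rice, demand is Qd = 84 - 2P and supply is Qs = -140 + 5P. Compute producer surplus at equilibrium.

Producer surplus = 40

Equilibrium: 84 - 2P = -140 + 5P gives P* = 32, Q* = 20.
Supply starts at P = 28 (where Qs = 0).
PS = ½(32 − 28)(20) = 40.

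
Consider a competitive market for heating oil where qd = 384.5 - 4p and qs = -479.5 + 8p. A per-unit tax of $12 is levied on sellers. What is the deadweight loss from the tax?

Deadweight loss = 192

Pre-tax equilibrium: p* = 72, q* = 96.5.
Tax on sellers shifts supply to qs = -479.5 + 8(p − 12) = -575.5 + 8p.
384.5 - 4p = -575.5 + 8p gives buyer price pb = 80; sellers receive ps = 80 − 12 = 68.
New quantity: q = 384.5 − 4(80) = 64.5.
DWL = ½ × 12 × (96.5 − 64.5) = 192.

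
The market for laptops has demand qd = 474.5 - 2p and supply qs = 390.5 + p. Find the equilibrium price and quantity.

Set qd = qs: 474.5 - 2p = 390.5 + p.
84 = 3p, so p* = 28.
q* = 474.5 − 2(28) = 418.5.

p* = 28, q* = 418.5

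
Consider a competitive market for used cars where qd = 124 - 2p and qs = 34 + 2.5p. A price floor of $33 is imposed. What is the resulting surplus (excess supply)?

Surplus = 58.5

Equilibrium price would be p* = 20, so the floor at 33 binds.
At p = 33: qd = 58, qs = 116.5.
Surplus = 116.5 − 58 = 58.5.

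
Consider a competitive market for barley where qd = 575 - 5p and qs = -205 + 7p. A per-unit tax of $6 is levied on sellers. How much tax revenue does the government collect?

Pre-tax equilibrium: p* = 65, q* = 250.
Tax on sellers shifts supply to qs = -205 + 7(p − 6) = -247 + 7p.
575 - 5p = -247 + 7p gives buyer price pb = 68.5; sellers receive ps = 68.5 − 6 = 62.5.
New quantity: q = 575 − 5(68.5) = 232.5.
Revenue = 6 × 232.5 = 1395.

Tax revenue = 1395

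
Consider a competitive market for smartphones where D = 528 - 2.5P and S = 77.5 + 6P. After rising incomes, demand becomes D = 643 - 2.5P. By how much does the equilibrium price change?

ΔP = 230/17

Original equilibrium: P* = 53, Q* = 395.5.
New equilibrium: 643 - 2.5P = 77.5 + 6P, so 565.5 = 8.5P and P' = 1131/17; Q' = 643 − 2.5(1131/17) = 16207/34.
Change in price: 1131/17 − 53 = 230/17.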